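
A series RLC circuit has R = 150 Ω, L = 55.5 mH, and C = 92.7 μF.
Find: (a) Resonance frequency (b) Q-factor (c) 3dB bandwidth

Step 1 — Resonance: ω₀ = 1/√(LC) = 1/√(0.0555·9.27e-05) = 440.9 rad/s.
Step 2 — f₀ = ω₀/(2π) = 70.17 Hz.
Step 3 — Series Q: Q = ω₀L/R = 440.9·0.0555/150 = 0.1631.
Step 4 — Bandwidth: Δω = ω₀/Q = 2703 rad/s; BW = Δω/(2π) = 430.1 Hz.

(a) f₀ = 70.17 Hz  (b) Q = 0.1631  (c) BW = 430.1 Hz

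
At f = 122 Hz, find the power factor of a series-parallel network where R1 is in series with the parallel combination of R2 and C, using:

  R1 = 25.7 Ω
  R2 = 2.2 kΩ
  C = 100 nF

Step 1 — Angular frequency: ω = 2π·f = 2π·122 = 766.5 rad/s.
Step 2 — Component impedances:
  R1: Z = R = 25.7 Ω
  R2: Z = R = 2200 Ω
  C: Z = 1/(jωC) = -j/(ω·C) = 0 - j1.305e+04 Ω
Step 3 — Parallel branch: R2 || C = 1/(1/R2 + 1/C) = 2139 - j360.7 Ω.
Step 4 — Series with R1: Z_total = R1 + (R2 || C) = 2165 - j360.7 Ω = 2195∠-9.5° Ω.
Step 5 — Power factor: PF = cos(φ) = Re(Z)/|Z| = 2164.9/2194.7 = 0.9864.
Step 6 — Type: Im(Z) = -360.7 ⇒ leading (phase φ = -9.5°).

PF = 0.9864 (leading, φ = -9.5°)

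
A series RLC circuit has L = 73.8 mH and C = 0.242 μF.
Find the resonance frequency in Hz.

Step 1 — Resonance condition Im(Z)=0 gives ω₀ = 1/√(LC).
Step 2 — ω₀ = 1/√(0.0738·2.42e-07) = 7483 rad/s.
Step 3 — f₀ = ω₀/(2π) = 1191 Hz.

f₀ = 1191 Hz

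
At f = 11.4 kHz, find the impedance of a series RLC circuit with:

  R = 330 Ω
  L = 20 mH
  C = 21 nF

Step 1 — Angular frequency: ω = 2π·f = 2π·1.14e+04 = 7.163e+04 rad/s.
Step 2 — Component impedances:
  R: Z = R = 330 Ω
  L: Z = jωL = j·7.163e+04·0.02 = 0 + j1433 Ω
  C: Z = 1/(jωC) = -j/(ω·C) = 0 - j664.8 Ω
Step 3 — Series combination: Z_total = R + L + C = 330 + j767.8 Ω = 835.7∠66.7° Ω.

Z = 330 + j767.8 Ω = 835.7∠66.7° Ω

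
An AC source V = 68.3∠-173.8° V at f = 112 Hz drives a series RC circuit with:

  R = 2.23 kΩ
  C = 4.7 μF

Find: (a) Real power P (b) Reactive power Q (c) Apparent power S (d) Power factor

Step 1 — Angular frequency: ω = 2π·f = 2π·112 = 703.7 rad/s.
Step 2 — Component impedances:
  R: Z = R = 2230 Ω
  C: Z = 1/(jωC) = -j/(ω·C) = 0 - j302.3 Ω
Step 3 — Series combination: Z_total = R + C = 2230 - j302.3 Ω = 2250∠-7.7° Ω.
Step 4 — Source phasor: V = 68.3∠-173.8° V = -67.9 - j7.376 V.
Step 5 — Current: I = V / Z = -0.02946 - j0.007302 A = 0.03035∠-166.1° A.
Step 6 — Complex power: S = V·I* = 2.054 - j0.2785 VA.
Step 7 — Real power: P = Re(S) = 2.054 W.
Step 8 — Reactive power: Q = Im(S) = -0.2785 VAR.
Step 9 — Apparent power: |S| = 2.073 VA.
Step 10 — Power factor: PF = P/|S| = 0.9909 (leading).

(a) P = 2.054 W  (b) Q = -0.2785 VAR  (c) S = 2.073 VA  (d) PF = 0.9909 (leading)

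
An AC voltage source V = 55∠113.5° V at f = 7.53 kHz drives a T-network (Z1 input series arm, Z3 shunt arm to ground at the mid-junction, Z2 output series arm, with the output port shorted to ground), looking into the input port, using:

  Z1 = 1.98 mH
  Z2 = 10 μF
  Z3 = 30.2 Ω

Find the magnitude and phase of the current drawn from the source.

Step 1 — Angular frequency: ω = 2π·f = 2π·7530 = 4.731e+04 rad/s.
Step 2 — Component impedances:
  Z1: Z = jωL = j·4.731e+04·0.00198 = 0 + j93.68 Ω
  Z2: Z = 1/(jωC) = -j/(ω·C) = 0 - j2.114 Ω
  Z3: Z = R = 30.2 Ω
Step 3 — With the output port shorted to ground, the output series arm Z2 runs from the junction to ground; the shunt arm Z3 also runs from the junction to ground. They appear in parallel: Z3 || Z2 = 0.1472 - j2.103 Ω.
Step 4 — Series with input arm Z1: Z_in = Z1 + (Z3 || Z2) = 0.1472 + j91.58 Ω = 91.58∠89.9° Ω.
Step 5 — Source phasor: V = 55∠113.5° V = -21.93 + j50.44 V.
Step 6 — Ohm's law: I = V / Z_total = (-21.93 + j50.44) / (0.1472 + j91.58) = 0.5504 + j0.2404 A.
Step 7 — Convert to polar: |I| = 0.6006 A, ∠I = 23.6°.

I = 0.6006∠23.6° A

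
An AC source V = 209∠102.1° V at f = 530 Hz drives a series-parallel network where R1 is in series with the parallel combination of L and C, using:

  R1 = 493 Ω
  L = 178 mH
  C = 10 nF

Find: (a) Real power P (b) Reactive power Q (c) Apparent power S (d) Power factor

Step 1 — Angular frequency: ω = 2π·f = 2π·530 = 3330 rad/s.
Step 2 — Component impedances:
  R1: Z = R = 493 Ω
  L: Z = jωL = j·3330·0.178 = 0 + j592.8 Ω
  C: Z = 1/(jωC) = -j/(ω·C) = 0 - j3.003e+04 Ω
Step 3 — Parallel branch: L || C = 1/(1/L + 1/C) = 0 + j604.7 Ω.
Step 4 — Series with R1: Z_total = R1 + (L || C) = 493 + j604.7 Ω = 780.2∠50.8° Ω.
Step 5 — Source phasor: V = 209∠102.1° V = -43.81 + j204.4 V.
Step 6 — Current: I = V / Z = 0.1675 + j0.209 A = 0.2679∠51.3° A.
Step 7 — Complex power: S = V·I* = 35.38 + j43.39 VA.
Step 8 — Real power: P = Re(S) = 35.38 W.
Step 9 — Reactive power: Q = Im(S) = 43.39 VAR.
Step 10 — Apparent power: |S| = 55.99 VA.
Step 11 — Power factor: PF = P/|S| = 0.6319 (lagging).

(a) P = 35.38 W  (b) Q = 43.39 VAR  (c) S = 55.99 VA  (d) PF = 0.6319 (lagging)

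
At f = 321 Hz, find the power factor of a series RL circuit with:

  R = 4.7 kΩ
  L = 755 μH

Step 1 — Angular frequency: ω = 2π·f = 2π·321 = 2017 rad/s.
Step 2 — Component impedances:
  R: Z = R = 4700 Ω
  L: Z = jωL = j·2017·0.000755 = 0 + j1.523 Ω
Step 3 — Series combination: Z_total = R + L = 4700 + j1.523 Ω = 4700∠0.0° Ω.
Step 4 — Power factor: PF = cos(φ) = Re(Z)/|Z| = 4700/4700 = 1.
Step 5 — Type: Im(Z) = 1.523 ⇒ lagging (phase φ = 0.0°).

PF = 1 (lagging, φ = 0.0°)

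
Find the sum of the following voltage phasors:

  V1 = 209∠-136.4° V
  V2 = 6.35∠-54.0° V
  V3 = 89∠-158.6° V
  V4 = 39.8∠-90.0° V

Step 1 — Convert each phasor to rectangular form:
  V1 = 209·(cos(-136.4°) + j·sin(-136.4°)) = -151.4 - j144.1 V
  V2 = 6.35·(cos(-54.0°) + j·sin(-54.0°)) = 3.732 - j5.137 V
  V3 = 89·(cos(-158.6°) + j·sin(-158.6°)) = -82.86 - j32.47 V
  V4 = 39.8·(cos(-90.0°) + j·sin(-90.0°)) = 0 - j39.8 V
Step 2 — Sum components: V_total = -230.5 - j221.5 V.
Step 3 — Convert to polar: |V_total| = 319.7 V, ∠V_total = -136.1°.

V_total = 319.7∠-136.1° V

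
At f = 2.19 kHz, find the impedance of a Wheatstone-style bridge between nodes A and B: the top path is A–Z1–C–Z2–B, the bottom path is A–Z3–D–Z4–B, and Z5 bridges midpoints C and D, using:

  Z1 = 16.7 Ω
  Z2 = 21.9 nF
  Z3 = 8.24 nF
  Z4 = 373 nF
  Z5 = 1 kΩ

Step 1 — Angular frequency: ω = 2π·f = 2π·2190 = 1.376e+04 rad/s.
Step 2 — Component impedances:
  Z1: Z = R = 16.7 Ω
  Z2: Z = 1/(jωC) = -j/(ω·C) = 0 - j3318 Ω
  Z3: Z = 1/(jωC) = -j/(ω·C) = 0 - j8820 Ω
  Z4: Z = 1/(jωC) = -j/(ω·C) = 0 - j194.8 Ω
  Z5: Z = R = 1000 Ω
Step 3 — Bridge requires nodal analysis (the Z5 bridge couples midpoints C and D, so the two paths cannot be reduced to a simple series/parallel combination). Setting node B to ground and injecting 1 A at node A, the 3-node admittance system at A, C, D solves to V_A = Z_AB = 785.5 - j493.6 Ω = 927.7∠-32.1° Ω.

Z = 785.5 - j493.6 Ω = 927.7∠-32.1° Ω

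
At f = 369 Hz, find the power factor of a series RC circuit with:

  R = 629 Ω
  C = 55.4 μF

Step 1 — Angular frequency: ω = 2π·f = 2π·369 = 2318 rad/s.
Step 2 — Component impedances:
  R: Z = R = 629 Ω
  C: Z = 1/(jωC) = -j/(ω·C) = 0 - j7.785 Ω
Step 3 — Series combination: Z_total = R + C = 629 - j7.785 Ω = 629∠-0.7° Ω.
Step 4 — Power factor: PF = cos(φ) = Re(Z)/|Z| = 629/629.05 = 0.9999.
Step 5 — Type: Im(Z) = -7.785 ⇒ leading (phase φ = -0.7°).

PF = 0.9999 (leading, φ = -0.7°)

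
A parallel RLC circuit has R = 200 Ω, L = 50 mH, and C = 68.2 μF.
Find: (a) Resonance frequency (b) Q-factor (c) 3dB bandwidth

Step 1 — Resonance: ω₀ = 1/√(LC) = 1/√(0.05·6.82e-05) = 541.5 rad/s.
Step 2 — f₀ = ω₀/(2π) = 86.19 Hz.
Step 3 — Parallel Q: Q = R/(ω₀L) = 200/(541.5·0.05) = 7.386.
Step 4 — Bandwidth: Δω = ω₀/Q = 73.31 rad/s; BW = Δω/(2π) = 11.67 Hz.

(a) f₀ = 86.19 Hz  (b) Q = 7.386  (c) BW = 11.67 Hz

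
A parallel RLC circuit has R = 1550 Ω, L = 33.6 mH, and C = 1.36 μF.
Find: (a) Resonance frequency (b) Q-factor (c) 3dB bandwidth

Step 1 — Resonance: ω₀ = 1/√(LC) = 1/√(0.0336·1.36e-06) = 4678 rad/s.
Step 2 — f₀ = ω₀/(2π) = 744.5 Hz.
Step 3 — Parallel Q: Q = R/(ω₀L) = 1550/(4678·0.0336) = 9.861.
Step 4 — Bandwidth: Δω = ω₀/Q = 474.4 rad/s; BW = Δω/(2π) = 75.5 Hz.

(a) f₀ = 744.5 Hz  (b) Q = 9.861  (c) BW = 75.5 Hz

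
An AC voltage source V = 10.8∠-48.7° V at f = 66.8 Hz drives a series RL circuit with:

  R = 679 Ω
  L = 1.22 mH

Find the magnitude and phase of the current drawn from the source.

Step 1 — Angular frequency: ω = 2π·f = 2π·66.8 = 419.7 rad/s.
Step 2 — Component impedances:
  R: Z = R = 679 Ω
  L: Z = jωL = j·419.7·0.00122 = 0 + j0.5121 Ω
Step 3 — Series combination: Z_total = R + L = 679 + j0.5121 Ω = 679∠0.0° Ω.
Step 4 — Source phasor: V = 10.8∠-48.7° V = 7.128 - j8.114 V.
Step 5 — Ohm's law: I = V / Z_total = (7.128 - j8.114) / (679 + j0.5121) = 0.01049 - j0.01196 A.
Step 6 — Convert to polar: |I| = 0.01591 A, ∠I = -48.7°.

I = 0.01591∠-48.7° A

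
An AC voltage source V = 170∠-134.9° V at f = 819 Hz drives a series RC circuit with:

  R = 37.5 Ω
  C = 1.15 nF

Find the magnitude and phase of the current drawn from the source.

Step 1 — Angular frequency: ω = 2π·f = 2π·819 = 5146 rad/s.
Step 2 — Component impedances:
  R: Z = R = 37.5 Ω
  C: Z = 1/(jωC) = -j/(ω·C) = 0 - j1.69e+05 Ω
Step 3 — Series combination: Z_total = R + C = 37.5 - j1.69e+05 Ω = 1.69e+05∠-90.0° Ω.
Step 4 — Source phasor: V = 170∠-134.9° V = -120 - j120.4 V.
Step 5 — Ohm's law: I = V / Z_total = (-120 - j120.4) / (37.5 - j1.69e+05) = 0.0007125 - j0.0007103 A.
Step 6 — Convert to polar: |I| = 0.001006 A, ∠I = -44.9°.

I = 0.001006∠-44.9° A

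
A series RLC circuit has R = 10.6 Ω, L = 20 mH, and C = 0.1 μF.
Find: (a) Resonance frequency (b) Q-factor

Step 1 — Resonance condition Im(Z)=0 gives ω₀ = 1/√(LC).
Step 2 — ω₀ = 1/√(0.02·1e-07) = 2.236e+04 rad/s.
Step 3 — f₀ = ω₀/(2π) = 3559 Hz.
Step 4 — Series Q: Q = ω₀L/R = 2.236e+04·0.02/10.6 = 42.19.

(a) f₀ = 3559 Hz  (b) Q = 42.19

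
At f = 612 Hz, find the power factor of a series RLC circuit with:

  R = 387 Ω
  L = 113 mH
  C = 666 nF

Step 1 — Angular frequency: ω = 2π·f = 2π·612 = 3845 rad/s.
Step 2 — Component impedances:
  R: Z = R = 387 Ω
  L: Z = jωL = j·3845·0.113 = 0 + j434.5 Ω
  C: Z = 1/(jωC) = -j/(ω·C) = 0 - j390.5 Ω
Step 3 — Series combination: Z_total = R + L + C = 387 + j44.04 Ω = 389.5∠6.5° Ω.
Step 4 — Power factor: PF = cos(φ) = Re(Z)/|Z| = 387/389.5 = 0.9936.
Step 5 — Type: Im(Z) = 44.04 ⇒ lagging (phase φ = 6.5°).

PF = 0.9936 (lagging, φ = 6.5°)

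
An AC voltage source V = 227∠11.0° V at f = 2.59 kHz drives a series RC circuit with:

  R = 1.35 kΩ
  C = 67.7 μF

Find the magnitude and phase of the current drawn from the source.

Step 1 — Angular frequency: ω = 2π·f = 2π·2590 = 1.627e+04 rad/s.
Step 2 — Component impedances:
  R: Z = R = 1350 Ω
  C: Z = 1/(jωC) = -j/(ω·C) = 0 - j0.9077 Ω
Step 3 — Series combination: Z_total = R + C = 1350 - j0.9077 Ω = 1350∠-0.0° Ω.
Step 4 — Source phasor: V = 227∠11.0° V = 222.8 + j43.31 V.
Step 5 — Ohm's law: I = V / Z_total = (222.8 + j43.31) / (1350 - j0.9077) = 0.165 + j0.0322 A.
Step 6 — Convert to polar: |I| = 0.1681 A, ∠I = 11.0°.

I = 0.1681∠11.0° A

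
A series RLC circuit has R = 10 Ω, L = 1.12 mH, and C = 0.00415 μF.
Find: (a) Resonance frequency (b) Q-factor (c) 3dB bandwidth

Step 1 — Resonance: ω₀ = 1/√(LC) = 1/√(0.00112·4.15e-09) = 4.638e+05 rad/s.
Step 2 — f₀ = ω₀/(2π) = 7.382e+04 Hz.
Step 3 — Series Q: Q = ω₀L/R = 4.638e+05·0.00112/10 = 51.95.
Step 4 — Bandwidth: Δω = ω₀/Q = 8929 rad/s; BW = Δω/(2π) = 1421 Hz.

(a) f₀ = 7.382e+04 Hz  (b) Q = 51.95  (c) BW = 1421 Hz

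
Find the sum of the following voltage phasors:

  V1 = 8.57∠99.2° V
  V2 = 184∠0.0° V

Step 1 — Convert each phasor to rectangular form:
  V1 = 8.57·(cos(99.2°) + j·sin(99.2°)) = -1.37 + j8.46 V
  V2 = 184·(cos(0.0°) + j·sin(0.0°)) = 184 V
Step 2 — Sum components: V_total = 182.6 + j8.46 V.
Step 3 — Convert to polar: |V_total| = 182.8 V, ∠V_total = 2.7°.

V_total = 182.8∠2.7° V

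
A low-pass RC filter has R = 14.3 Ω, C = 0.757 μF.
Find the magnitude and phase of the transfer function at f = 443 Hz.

Step 1 — Angular frequency: ω = 2π·443 = 2783 rad/s.
Step 2 — Transfer function: H(jω) = 1/(1 + jωRC).
Step 3 — Denominator: 1 + jωRC = 1 + j·2783·14.3·7.57e-07 = 1 + j0.03013.
Step 4 — H = 0.9991 - j0.0301.
Step 5 — Magnitude: |H| = 0.9995 (-0.0 dB); phase: φ = -1.7°.

|H| = 0.9995 (-0.0 dB), φ = -1.7°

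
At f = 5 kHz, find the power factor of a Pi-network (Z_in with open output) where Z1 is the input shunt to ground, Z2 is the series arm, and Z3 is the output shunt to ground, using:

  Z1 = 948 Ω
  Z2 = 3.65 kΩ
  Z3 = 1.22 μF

Step 1 — Angular frequency: ω = 2π·f = 2π·5000 = 3.142e+04 rad/s.
Step 2 — Component impedances:
  Z1: Z = R = 948 Ω
  Z2: Z = R = 3650 Ω
  Z3: Z = 1/(jωC) = -j/(ω·C) = 0 - j26.09 Ω
Step 3 — With open output, the series arm Z2 and the output shunt Z3 appear in series to ground: Z2 + Z3 = 3650 - j26.09 Ω.
Step 4 — Parallel with input shunt Z1: Z_in = Z1 || (Z2 + Z3) = 752.6 - j1.109 Ω = 752.6∠-0.1° Ω.
Step 5 — Power factor: PF = cos(φ) = Re(Z)/|Z| = 752.6/752.6 = 1.
Step 6 — Type: Im(Z) = -1.109 ⇒ leading (phase φ = -0.1°).

PF = 1 (leading, φ = -0.1°)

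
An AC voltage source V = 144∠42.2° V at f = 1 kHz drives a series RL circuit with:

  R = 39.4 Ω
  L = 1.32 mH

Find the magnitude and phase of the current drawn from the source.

Step 1 — Angular frequency: ω = 2π·f = 2π·1000 = 6283 rad/s.
Step 2 — Component impedances:
  R: Z = R = 39.4 Ω
  L: Z = jωL = j·6283·0.00132 = 0 + j8.294 Ω
Step 3 — Series combination: Z_total = R + L = 39.4 + j8.294 Ω = 40.26∠11.9° Ω.
Step 4 — Source phasor: V = 144∠42.2° V = 106.7 + j96.73 V.
Step 5 — Ohm's law: I = V / Z_total = (106.7 + j96.73) / (39.4 + j8.294) = 3.087 + j1.805 A.
Step 6 — Convert to polar: |I| = 3.576 A, ∠I = 30.3°.

I = 3.576∠30.3° A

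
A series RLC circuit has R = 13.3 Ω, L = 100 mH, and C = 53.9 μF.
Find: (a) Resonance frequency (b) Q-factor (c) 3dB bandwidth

Step 1 — Resonance condition Im(Z)=0 gives ω₀ = 1/√(LC).
Step 2 — ω₀ = 1/√(0.1·5.39e-05) = 430.7 rad/s.
Step 3 — f₀ = ω₀/(2π) = 68.55 Hz.
Step 4 — Series Q: Q = ω₀L/R = 430.7·0.1/13.3 = 3.239.
Step 5 — 3dB bandwidth: Δω = ω₀/Q = 133 rad/s; BW = Δω/(2π) = 21.17 Hz.

(a) f₀ = 68.55 Hz  (b) Q = 3.239  (c) BW = 21.17 Hz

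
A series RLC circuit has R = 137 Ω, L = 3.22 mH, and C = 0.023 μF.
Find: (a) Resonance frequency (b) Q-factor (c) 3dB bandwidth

Step 1 — Resonance: ω₀ = 1/√(LC) = 1/√(0.00322·2.3e-08) = 1.162e+05 rad/s.
Step 2 — f₀ = ω₀/(2π) = 1.849e+04 Hz.
Step 3 — Series Q: Q = ω₀L/R = 1.162e+05·0.00322/137 = 2.731.
Step 4 — Bandwidth: Δω = ω₀/Q = 4.255e+04 rad/s; BW = Δω/(2π) = 6771 Hz.

(a) f₀ = 1.849e+04 Hz  (b) Q = 2.731  (c) BW = 6771 Hz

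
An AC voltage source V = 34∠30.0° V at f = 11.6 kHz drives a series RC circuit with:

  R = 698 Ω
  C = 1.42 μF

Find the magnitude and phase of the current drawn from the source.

Step 1 — Angular frequency: ω = 2π·f = 2π·1.16e+04 = 7.288e+04 rad/s.
Step 2 — Component impedances:
  R: Z = R = 698 Ω
  C: Z = 1/(jωC) = -j/(ω·C) = 0 - j9.662 Ω
Step 3 — Series combination: Z_total = R + C = 698 - j9.662 Ω = 698.1∠-0.8° Ω.
Step 4 — Source phasor: V = 34∠30.0° V = 29.44 + j17 V.
Step 5 — Ohm's law: I = V / Z_total = (29.44 + j17) / (698 - j9.662) = 0.04184 + j0.02493 A.
Step 6 — Convert to polar: |I| = 0.04871 A, ∠I = 30.8°.

I = 0.04871∠30.8° A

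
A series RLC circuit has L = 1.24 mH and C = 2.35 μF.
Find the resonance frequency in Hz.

Step 1 — Resonance condition Im(Z)=0 gives ω₀ = 1/√(LC).
Step 2 — ω₀ = 1/√(0.00124·2.35e-06) = 1.852e+04 rad/s.
Step 3 — f₀ = ω₀/(2π) = 2948 Hz.

f₀ = 2948 Hz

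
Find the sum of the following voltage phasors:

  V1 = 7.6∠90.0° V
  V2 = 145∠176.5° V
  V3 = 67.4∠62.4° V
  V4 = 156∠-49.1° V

Step 1 — Convert each phasor to rectangular form:
  V1 = 7.6·(cos(90.0°) + j·sin(90.0°)) = 0 + j7.6 V
  V2 = 145·(cos(176.5°) + j·sin(176.5°)) = -144.7 + j8.852 V
  V3 = 67.4·(cos(62.4°) + j·sin(62.4°)) = 31.23 + j59.73 V
  V4 = 156·(cos(-49.1°) + j·sin(-49.1°)) = 102.1 - j117.9 V
Step 2 — Sum components: V_total = -11.36 - j41.73 V.
Step 3 — Convert to polar: |V_total| = 43.25 V, ∠V_total = -105.2°.

V_total = 43.25∠-105.2° V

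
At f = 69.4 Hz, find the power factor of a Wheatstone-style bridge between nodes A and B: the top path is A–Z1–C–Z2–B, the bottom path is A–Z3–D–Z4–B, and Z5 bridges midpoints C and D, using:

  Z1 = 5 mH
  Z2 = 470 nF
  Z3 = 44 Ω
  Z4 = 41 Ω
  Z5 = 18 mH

Step 1 — Angular frequency: ω = 2π·f = 2π·69.4 = 436.1 rad/s.
Step 2 — Component impedances:
  Z1: Z = jωL = j·436.1·0.005 = 0 + j2.18 Ω
  Z2: Z = 1/(jωC) = -j/(ω·C) = 0 - j4879 Ω
  Z3: Z = R = 44 Ω
  Z4: Z = R = 41 Ω
  Z5: Z = jωL = j·436.1·0.018 = 0 + j7.849 Ω
Step 3 — Bridge requires nodal analysis (the Z5 bridge couples midpoints C and D, so the two paths cannot be reduced to a simple series/parallel combination). Setting node B to ground and injecting 1 A at node A, the 3-node admittance system at A, C, D solves to V_A = Z_AB = 43.3 + j9.17 Ω = 44.26∠12.0° Ω.
Step 4 — Power factor: PF = cos(φ) = Re(Z)/|Z| = 43.3/44.26 = 0.9783.
Step 5 — Type: Im(Z) = 9.17 ⇒ lagging (phase φ = 12.0°).

PF = 0.9783 (lagging, φ = 12.0°)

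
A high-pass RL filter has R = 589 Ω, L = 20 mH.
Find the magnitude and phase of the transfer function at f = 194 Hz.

Step 1 — Angular frequency: ω = 2π·194 = 1219 rad/s.
Step 2 — Transfer function: H(jω) = jωL/(R + jωL).
Step 3 — Numerator jωL = j·24.38; denominator R + jωL = 589 + j24.38.
Step 4 — H = 0.00171 + j0.04132.
Step 5 — Magnitude: |H| = 0.04135 (-27.7 dB); phase: φ = 87.6°.

|H| = 0.04135 (-27.7 dB), φ = 87.6°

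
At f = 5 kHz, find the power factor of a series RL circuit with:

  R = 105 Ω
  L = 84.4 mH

Step 1 — Angular frequency: ω = 2π·f = 2π·5000 = 3.142e+04 rad/s.
Step 2 — Component impedances:
  R: Z = R = 105 Ω
  L: Z = jωL = j·3.142e+04·0.0844 = 0 + j2652 Ω
Step 3 — Series combination: Z_total = R + L = 105 + j2652 Ω = 2654∠87.7° Ω.
Step 4 — Power factor: PF = cos(φ) = Re(Z)/|Z| = 105/2653.6 = 0.03957.
Step 5 — Type: Im(Z) = 2652 ⇒ lagging (phase φ = 87.7°).

PF = 0.03957 (lagging, φ = 87.7°)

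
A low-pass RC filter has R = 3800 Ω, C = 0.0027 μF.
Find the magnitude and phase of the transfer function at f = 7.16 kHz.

Step 1 — Angular frequency: ω = 2π·7160 = 4.499e+04 rad/s.
Step 2 — Transfer function: H(jω) = 1/(1 + jωRC).
Step 3 — Denominator: 1 + jωRC = 1 + j·4.499e+04·3800·2.7e-09 = 1 + j0.4616.
Step 4 — H = 0.8244 - j0.3805.
Step 5 — Magnitude: |H| = 0.9079 (-0.8 dB); phase: φ = -24.8°.

|H| = 0.9079 (-0.8 dB), φ = -24.8°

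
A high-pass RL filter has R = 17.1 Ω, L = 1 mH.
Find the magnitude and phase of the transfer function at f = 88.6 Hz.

Step 1 — Angular frequency: ω = 2π·88.6 = 556.7 rad/s.
Step 2 — Transfer function: H(jω) = jωL/(R + jωL).
Step 3 — Numerator jωL = j·0.5567; denominator R + jωL = 17.1 + j0.5567.
Step 4 — H = 0.001059 + j0.03252.
Step 5 — Magnitude: |H| = 0.03254 (-29.8 dB); phase: φ = 88.1°.

|H| = 0.03254 (-29.8 dB), φ = 88.1°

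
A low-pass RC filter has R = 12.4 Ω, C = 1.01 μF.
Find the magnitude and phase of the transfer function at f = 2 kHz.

Step 1 — Angular frequency: ω = 2π·2000 = 1.257e+04 rad/s.
Step 2 — Transfer function: H(jω) = 1/(1 + jωRC).
Step 3 — Denominator: 1 + jωRC = 1 + j·1.257e+04·12.4·1.01e-06 = 1 + j0.1574.
Step 4 — H = 0.9758 - j0.1536.
Step 5 — Magnitude: |H| = 0.9878 (-0.1 dB); phase: φ = -8.9°.

|H| = 0.9878 (-0.1 dB), φ = -8.9°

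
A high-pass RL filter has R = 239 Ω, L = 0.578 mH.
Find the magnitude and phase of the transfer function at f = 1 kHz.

Step 1 — Angular frequency: ω = 2π·1000 = 6283 rad/s.
Step 2 — Transfer function: H(jω) = jωL/(R + jωL).
Step 3 — Numerator jωL = j·3.632; denominator R + jωL = 239 + j3.632.
Step 4 — H = 0.0002308 + j0.01519.
Step 5 — Magnitude: |H| = 0.01519 (-36.4 dB); phase: φ = 89.1°.

|H| = 0.01519 (-36.4 dB), φ = 89.1°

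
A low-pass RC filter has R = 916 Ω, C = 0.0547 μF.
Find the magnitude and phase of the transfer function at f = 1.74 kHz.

Step 1 — Angular frequency: ω = 2π·1740 = 1.093e+04 rad/s.
Step 2 — Transfer function: H(jω) = 1/(1 + jωRC).
Step 3 — Denominator: 1 + jωRC = 1 + j·1.093e+04·916·5.47e-08 = 1 + j0.5478.
Step 4 — H = 0.7692 - j0.4214.
Step 5 — Magnitude: |H| = 0.877 (-1.1 dB); phase: φ = -28.7°.

|H| = 0.877 (-1.1 dB), φ = -28.7°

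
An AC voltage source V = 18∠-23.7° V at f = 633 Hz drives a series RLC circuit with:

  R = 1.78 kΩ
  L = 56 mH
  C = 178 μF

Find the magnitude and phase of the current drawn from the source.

Step 1 — Angular frequency: ω = 2π·f = 2π·633 = 3977 rad/s.
Step 2 — Component impedances:
  R: Z = R = 1780 Ω
  L: Z = jωL = j·3977·0.056 = 0 + j222.7 Ω
  C: Z = 1/(jωC) = -j/(ω·C) = 0 - j1.413 Ω
Step 3 — Series combination: Z_total = R + L + C = 1780 + j221.3 Ω = 1794∠7.1° Ω.
Step 4 — Source phasor: V = 18∠-23.7° V = 16.48 - j7.235 V.
Step 5 — Ohm's law: I = V / Z_total = (16.48 - j7.235) / (1780 + j221.3) = 0.008621 - j0.005137 A.
Step 6 — Convert to polar: |I| = 0.01004 A, ∠I = -30.8°.

I = 0.01004∠-30.8° A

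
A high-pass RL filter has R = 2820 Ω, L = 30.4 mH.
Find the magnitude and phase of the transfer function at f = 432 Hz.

Step 1 — Angular frequency: ω = 2π·432 = 2714 rad/s.
Step 2 — Transfer function: H(jω) = jωL/(R + jωL).
Step 3 — Numerator jωL = j·82.52; denominator R + jωL = 2820 + j82.52.
Step 4 — H = 0.0008555 + j0.02924.
Step 5 — Magnitude: |H| = 0.02925 (-30.7 dB); phase: φ = 88.3°.

|H| = 0.02925 (-30.7 dB), φ = 88.3°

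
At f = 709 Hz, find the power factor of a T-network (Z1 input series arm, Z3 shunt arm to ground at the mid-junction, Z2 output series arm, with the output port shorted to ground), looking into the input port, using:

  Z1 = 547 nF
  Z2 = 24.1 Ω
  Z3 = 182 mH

Step 1 — Angular frequency: ω = 2π·f = 2π·709 = 4455 rad/s.
Step 2 — Component impedances:
  Z1: Z = 1/(jωC) = -j/(ω·C) = 0 - j410.4 Ω
  Z2: Z = R = 24.1 Ω
  Z3: Z = jωL = j·4455·0.182 = 0 + j810.8 Ω
Step 3 — With the output port shorted to ground, the output series arm Z2 runs from the junction to ground; the shunt arm Z3 also runs from the junction to ground. They appear in parallel: Z3 || Z2 = 24.08 + j0.7157 Ω.
Step 4 — Series with input arm Z1: Z_in = Z1 + (Z3 || Z2) = 24.08 - j409.7 Ω = 410.4∠-86.6° Ω.
Step 5 — Power factor: PF = cos(φ) = Re(Z)/|Z| = 24.079/410.37 = 0.05868.
Step 6 — Type: Im(Z) = -409.7 ⇒ leading (phase φ = -86.6°).

PF = 0.05868 (leading, φ = -86.6°)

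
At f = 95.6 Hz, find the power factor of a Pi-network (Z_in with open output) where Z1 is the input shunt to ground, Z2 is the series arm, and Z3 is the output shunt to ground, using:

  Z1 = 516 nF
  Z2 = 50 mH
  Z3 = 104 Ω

Step 1 — Angular frequency: ω = 2π·f = 2π·95.6 = 600.7 rad/s.
Step 2 — Component impedances:
  Z1: Z = 1/(jωC) = -j/(ω·C) = 0 - j3226 Ω
  Z2: Z = jωL = j·600.7·0.05 = 0 + j30.03 Ω
  Z3: Z = R = 104 Ω
Step 3 — With open output, the series arm Z2 and the output shunt Z3 appear in series to ground: Z2 + Z3 = 104 + j30.03 Ω.
Step 4 — Parallel with input shunt Z1: Z_in = Z1 || (Z2 + Z3) = 105.9 + j26.87 Ω = 109.2∠14.2° Ω.
Step 5 — Power factor: PF = cos(φ) = Re(Z)/|Z| = 105.852/109.209 = 0.9693.
Step 6 — Type: Im(Z) = 26.87 ⇒ lagging (phase φ = 14.2°).

PF = 0.9693 (lagging, φ = 14.2°)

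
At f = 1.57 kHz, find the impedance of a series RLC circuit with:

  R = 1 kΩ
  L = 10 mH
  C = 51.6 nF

Step 1 — Angular frequency: ω = 2π·f = 2π·1570 = 9865 rad/s.
Step 2 — Component impedances:
  R: Z = R = 1000 Ω
  L: Z = jωL = j·9865·0.01 = 0 + j98.65 Ω
  C: Z = 1/(jωC) = -j/(ω·C) = 0 - j1965 Ω
Step 3 — Series combination: Z_total = R + L + C = 1000 - j1866 Ω = 2117∠-61.8° Ω.

Z = 1000 - j1866 Ω = 2117∠-61.8° Ω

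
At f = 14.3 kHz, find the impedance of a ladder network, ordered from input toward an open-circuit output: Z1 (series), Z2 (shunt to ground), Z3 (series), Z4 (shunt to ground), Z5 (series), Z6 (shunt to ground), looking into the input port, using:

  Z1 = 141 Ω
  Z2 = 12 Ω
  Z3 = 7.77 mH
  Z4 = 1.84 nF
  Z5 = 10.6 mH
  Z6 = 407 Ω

Step 1 — Angular frequency: ω = 2π·f = 2π·1.43e+04 = 8.985e+04 rad/s.
Step 2 — Component impedances:
  Z1: Z = R = 141 Ω
  Z2: Z = R = 12 Ω
  Z3: Z = jωL = j·8.985e+04·0.00777 = 0 + j698.1 Ω
  Z4: Z = 1/(jωC) = -j/(ω·C) = 0 - j6049 Ω
  Z5: Z = jωL = j·8.985e+04·0.0106 = 0 + j952.4 Ω
  Z6: Z = R = 407 Ω
Step 3 — Ladder network (open output): work backward from the far end, alternating series and parallel combinations. Z_in = 153 + j0.07299 Ω = 153∠0.0° Ω.

Z = 153 + j0.07299 Ω = 153∠0.0° Ω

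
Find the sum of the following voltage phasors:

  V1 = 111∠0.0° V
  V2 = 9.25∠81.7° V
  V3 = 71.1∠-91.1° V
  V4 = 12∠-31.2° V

Step 1 — Convert each phasor to rectangular form:
  V1 = 111·(cos(0.0°) + j·sin(0.0°)) = 111 V
  V2 = 9.25·(cos(81.7°) + j·sin(81.7°)) = 1.335 + j9.153 V
  V3 = 71.1·(cos(-91.1°) + j·sin(-91.1°)) = -1.365 - j71.09 V
  V4 = 12·(cos(-31.2°) + j·sin(-31.2°)) = 10.26 - j6.216 V
Step 2 — Sum components: V_total = 121.2 - j68.15 V.
Step 3 — Convert to polar: |V_total| = 139.1 V, ∠V_total = -29.3°.

V_total = 139.1∠-29.3° V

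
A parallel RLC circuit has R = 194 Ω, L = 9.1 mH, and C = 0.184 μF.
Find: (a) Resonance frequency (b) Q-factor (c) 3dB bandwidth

Step 1 — Resonance: ω₀ = 1/√(LC) = 1/√(0.0091·1.84e-07) = 2.444e+04 rad/s.
Step 2 — f₀ = ω₀/(2π) = 3889 Hz.
Step 3 — Parallel Q: Q = R/(ω₀L) = 194/(2.444e+04·0.0091) = 0.8723.
Step 4 — Bandwidth: Δω = ω₀/Q = 2.801e+04 rad/s; BW = Δω/(2π) = 4459 Hz.

(a) f₀ = 3889 Hz  (b) Q = 0.8723  (c) BW = 4459 Hz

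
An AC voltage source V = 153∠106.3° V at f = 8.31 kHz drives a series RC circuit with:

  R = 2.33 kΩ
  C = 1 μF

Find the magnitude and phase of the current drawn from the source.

Step 1 — Angular frequency: ω = 2π·f = 2π·8310 = 5.221e+04 rad/s.
Step 2 — Component impedances:
  R: Z = R = 2330 Ω
  C: Z = 1/(jωC) = -j/(ω·C) = 0 - j19.15 Ω
Step 3 — Series combination: Z_total = R + C = 2330 - j19.15 Ω = 2330∠-0.5° Ω.
Step 4 — Source phasor: V = 153∠106.3° V = -42.94 + j146.9 V.
Step 5 — Ohm's law: I = V / Z_total = (-42.94 + j146.9) / (2330 - j19.15) = -0.01895 + j0.06287 A.
Step 6 — Convert to polar: |I| = 0.06566 A, ∠I = 106.8°.

I = 0.06566∠106.8° A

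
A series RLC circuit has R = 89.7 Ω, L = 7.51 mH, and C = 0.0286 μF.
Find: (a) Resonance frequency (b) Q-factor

Step 1 — Resonance condition Im(Z)=0 gives ω₀ = 1/√(LC).
Step 2 — ω₀ = 1/√(0.00751·2.86e-08) = 6.823e+04 rad/s.
Step 3 — f₀ = ω₀/(2π) = 1.086e+04 Hz.
Step 4 — Series Q: Q = ω₀L/R = 6.823e+04·0.00751/89.7 = 5.713.

(a) f₀ = 1.086e+04 Hz  (b) Q = 5.713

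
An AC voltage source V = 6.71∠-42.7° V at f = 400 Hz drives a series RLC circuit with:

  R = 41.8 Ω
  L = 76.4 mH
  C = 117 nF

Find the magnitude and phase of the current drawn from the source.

Step 1 — Angular frequency: ω = 2π·f = 2π·400 = 2513 rad/s.
Step 2 — Component impedances:
  R: Z = R = 41.8 Ω
  L: Z = jωL = j·2513·0.0764 = 0 + j192 Ω
  C: Z = 1/(jωC) = -j/(ω·C) = 0 - j3401 Ω
Step 3 — Series combination: Z_total = R + L + C = 41.8 - j3209 Ω = 3209∠-89.3° Ω.
Step 4 — Source phasor: V = 6.71∠-42.7° V = 4.931 - j4.55 V.
Step 5 — Ohm's law: I = V / Z_total = (4.931 - j4.55) / (41.8 - j3209) = 0.001438 + j0.001518 A.
Step 6 — Convert to polar: |I| = 0.002091 A, ∠I = 46.6°.

I = 0.002091∠46.6° A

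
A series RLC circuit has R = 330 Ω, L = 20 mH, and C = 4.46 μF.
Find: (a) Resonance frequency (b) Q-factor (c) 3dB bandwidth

Step 1 — Resonance condition Im(Z)=0 gives ω₀ = 1/√(LC).
Step 2 — ω₀ = 1/√(0.02·4.46e-06) = 3348 rad/s.
Step 3 — f₀ = ω₀/(2π) = 532.9 Hz.
Step 4 — Series Q: Q = ω₀L/R = 3348·0.02/330 = 0.2029.
Step 5 — 3dB bandwidth: Δω = ω₀/Q = 1.65e+04 rad/s; BW = Δω/(2π) = 2626 Hz.

(a) f₀ = 532.9 Hz  (b) Q = 0.2029  (c) BW = 2626 Hz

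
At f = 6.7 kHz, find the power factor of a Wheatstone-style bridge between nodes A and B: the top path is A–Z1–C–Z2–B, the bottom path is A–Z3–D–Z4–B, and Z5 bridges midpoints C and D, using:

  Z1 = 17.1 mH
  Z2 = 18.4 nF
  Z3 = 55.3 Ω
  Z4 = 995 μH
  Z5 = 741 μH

Step 1 — Angular frequency: ω = 2π·f = 2π·6700 = 4.21e+04 rad/s.
Step 2 — Component impedances:
  Z1: Z = jωL = j·4.21e+04·0.0171 = 0 + j719.9 Ω
  Z2: Z = 1/(jωC) = -j/(ω·C) = 0 - j1291 Ω
  Z3: Z = R = 55.3 Ω
  Z4: Z = jωL = j·4.21e+04·0.000995 = 0 + j41.89 Ω
  Z5: Z = jωL = j·4.21e+04·0.000741 = 0 + j31.19 Ω
Step 3 — Bridge requires nodal analysis (the Z5 bridge couples midpoints C and D, so the two paths cannot be reduced to a simple series/parallel combination). Setting node B to ground and injecting 1 A at node A, the 3-node admittance system at A, C, D solves to V_A = Z_AB = 55.16 + j47.38 Ω = 72.72∠40.7° Ω.
Step 4 — Power factor: PF = cos(φ) = Re(Z)/|Z| = 55.16/72.717 = 0.7586.
Step 5 — Type: Im(Z) = 47.38 ⇒ lagging (phase φ = 40.7°).

PF = 0.7586 (lagging, φ = 40.7°)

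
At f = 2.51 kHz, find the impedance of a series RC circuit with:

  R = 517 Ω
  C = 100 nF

Step 1 — Angular frequency: ω = 2π·f = 2π·2510 = 1.577e+04 rad/s.
Step 2 — Component impedances:
  R: Z = R = 517 Ω
  C: Z = 1/(jωC) = -j/(ω·C) = 0 - j634.1 Ω
Step 3 — Series combination: Z_total = R + C = 517 - j634.1 Ω = 818.1∠-50.8° Ω.

Z = 517 - j634.1 Ω = 818.1∠-50.8° Ω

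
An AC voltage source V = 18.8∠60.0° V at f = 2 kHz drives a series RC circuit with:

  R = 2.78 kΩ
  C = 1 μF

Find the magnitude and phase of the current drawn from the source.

Step 1 — Angular frequency: ω = 2π·f = 2π·2000 = 1.257e+04 rad/s.
Step 2 — Component impedances:
  R: Z = R = 2780 Ω
  C: Z = 1/(jωC) = -j/(ω·C) = 0 - j79.58 Ω
Step 3 — Series combination: Z_total = R + C = 2780 - j79.58 Ω = 2781∠-1.6° Ω.
Step 4 — Source phasor: V = 18.8∠60.0° V = 9.4 + j16.28 V.
Step 5 — Ohm's law: I = V / Z_total = (9.4 + j16.28) / (2780 - j79.58) = 0.003211 + j0.005948 A.
Step 6 — Convert to polar: |I| = 0.00676 A, ∠I = 61.6°.

I = 0.00676∠61.6° A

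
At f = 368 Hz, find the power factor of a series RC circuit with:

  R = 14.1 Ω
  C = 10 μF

Step 1 — Angular frequency: ω = 2π·f = 2π·368 = 2312 rad/s.
Step 2 — Component impedances:
  R: Z = R = 14.1 Ω
  C: Z = 1/(jωC) = -j/(ω·C) = 0 - j43.25 Ω
Step 3 — Series combination: Z_total = R + C = 14.1 - j43.25 Ω = 45.49∠-71.9° Ω.
Step 4 — Power factor: PF = cos(φ) = Re(Z)/|Z| = 14.1/45.49 = 0.31.
Step 5 — Type: Im(Z) = -43.25 ⇒ leading (phase φ = -71.9°).

PF = 0.31 (leading, φ = -71.9°)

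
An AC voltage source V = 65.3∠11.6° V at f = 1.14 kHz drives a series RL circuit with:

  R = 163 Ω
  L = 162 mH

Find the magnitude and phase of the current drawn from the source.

Step 1 — Angular frequency: ω = 2π·f = 2π·1140 = 7163 rad/s.
Step 2 — Component impedances:
  R: Z = R = 163 Ω
  L: Z = jωL = j·7163·0.162 = 0 + j1160 Ω
Step 3 — Series combination: Z_total = R + L = 163 + j1160 Ω = 1172∠82.0° Ω.
Step 4 — Source phasor: V = 65.3∠11.6° V = 63.97 + j13.13 V.
Step 5 — Ohm's law: I = V / Z_total = (63.97 + j13.13) / (163 + j1160) = 0.01869 - j0.0525 A.
Step 6 — Convert to polar: |I| = 0.05573 A, ∠I = -70.4°.

I = 0.05573∠-70.4° A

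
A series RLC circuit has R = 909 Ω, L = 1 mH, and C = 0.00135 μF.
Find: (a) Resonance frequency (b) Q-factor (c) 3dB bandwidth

Step 1 — Resonance condition Im(Z)=0 gives ω₀ = 1/√(LC).
Step 2 — ω₀ = 1/√(0.001·1.35e-09) = 8.607e+05 rad/s.
Step 3 — f₀ = ω₀/(2π) = 1.37e+05 Hz.
Step 4 — Series Q: Q = ω₀L/R = 8.607e+05·0.001/909 = 0.9468.
Step 5 — 3dB bandwidth: Δω = ω₀/Q = 9.09e+05 rad/s; BW = Δω/(2π) = 1.447e+05 Hz.

(a) f₀ = 1.37e+05 Hz  (b) Q = 0.9468  (c) BW = 1.447e+05 Hz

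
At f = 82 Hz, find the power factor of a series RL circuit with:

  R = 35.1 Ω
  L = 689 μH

Step 1 — Angular frequency: ω = 2π·f = 2π·82 = 515.2 rad/s.
Step 2 — Component impedances:
  R: Z = R = 35.1 Ω
  L: Z = jωL = j·515.2·0.000689 = 0 + j0.355 Ω
Step 3 — Series combination: Z_total = R + L = 35.1 + j0.355 Ω = 35.1∠0.6° Ω.
Step 4 — Power factor: PF = cos(φ) = Re(Z)/|Z| = 35.1/35.102 = 0.9999.
Step 5 — Type: Im(Z) = 0.355 ⇒ lagging (phase φ = 0.6°).

PF = 0.9999 (lagging, φ = 0.6°)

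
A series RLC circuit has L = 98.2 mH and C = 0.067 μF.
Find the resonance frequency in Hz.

Step 1 — Resonance condition Im(Z)=0 gives ω₀ = 1/√(LC).
Step 2 — ω₀ = 1/√(0.0982·6.7e-08) = 1.233e+04 rad/s.
Step 3 — f₀ = ω₀/(2π) = 1962 Hz.

f₀ = 1962 Hz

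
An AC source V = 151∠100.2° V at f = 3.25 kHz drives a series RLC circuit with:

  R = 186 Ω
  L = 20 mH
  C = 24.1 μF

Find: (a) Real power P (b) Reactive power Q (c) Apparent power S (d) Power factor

Step 1 — Angular frequency: ω = 2π·f = 2π·3250 = 2.042e+04 rad/s.
Step 2 — Component impedances:
  R: Z = R = 186 Ω
  L: Z = jωL = j·2.042e+04·0.02 = 0 + j408.4 Ω
  C: Z = 1/(jωC) = -j/(ω·C) = 0 - j2.032 Ω
Step 3 — Series combination: Z_total = R + L + C = 186 + j406.4 Ω = 446.9∠65.4° Ω.
Step 4 — Source phasor: V = 151∠100.2° V = -26.74 + j148.6 V.
Step 5 — Current: I = V / Z = 0.2775 + j0.1928 A = 0.3379∠34.8° A.
Step 6 — Complex power: S = V·I* = 21.23 + j46.39 VA.
Step 7 — Real power: P = Re(S) = 21.23 W.
Step 8 — Reactive power: Q = Im(S) = 46.39 VAR.
Step 9 — Apparent power: |S| = 51.02 VA.
Step 10 — Power factor: PF = P/|S| = 0.4162 (lagging).

(a) P = 21.23 W  (b) Q = 46.39 VAR  (c) S = 51.02 VA  (d) PF = 0.4162 (lagging)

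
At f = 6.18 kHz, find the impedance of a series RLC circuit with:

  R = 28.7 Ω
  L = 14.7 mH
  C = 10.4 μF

Step 1 — Angular frequency: ω = 2π·f = 2π·6180 = 3.883e+04 rad/s.
Step 2 — Component impedances:
  R: Z = R = 28.7 Ω
  L: Z = jωL = j·3.883e+04·0.0147 = 0 + j570.8 Ω
  C: Z = 1/(jωC) = -j/(ω·C) = 0 - j2.476 Ω
Step 3 — Series combination: Z_total = R + L + C = 28.7 + j568.3 Ω = 569.1∠87.1° Ω.

Z = 28.7 + j568.3 Ω = 569.1∠87.1° Ω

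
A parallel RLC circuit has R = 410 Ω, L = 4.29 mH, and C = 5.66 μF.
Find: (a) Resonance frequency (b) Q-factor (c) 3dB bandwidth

Step 1 — Resonance: ω₀ = 1/√(LC) = 1/√(0.00429·5.66e-06) = 6417 rad/s.
Step 2 — f₀ = ω₀/(2π) = 1021 Hz.
Step 3 — Parallel Q: Q = R/(ω₀L) = 410/(6417·0.00429) = 14.89.
Step 4 — Bandwidth: Δω = ω₀/Q = 430.9 rad/s; BW = Δω/(2π) = 68.58 Hz.

(a) f₀ = 1021 Hz  (b) Q = 14.89  (c) BW = 68.58 Hz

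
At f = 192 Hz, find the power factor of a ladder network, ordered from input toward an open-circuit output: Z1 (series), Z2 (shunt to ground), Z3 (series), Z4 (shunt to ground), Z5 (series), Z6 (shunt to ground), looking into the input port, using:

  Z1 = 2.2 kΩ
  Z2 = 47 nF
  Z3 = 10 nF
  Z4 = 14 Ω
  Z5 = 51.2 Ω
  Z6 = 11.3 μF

Step 1 — Angular frequency: ω = 2π·f = 2π·192 = 1206 rad/s.
Step 2 — Component impedances:
  Z1: Z = R = 2200 Ω
  Z2: Z = 1/(jωC) = -j/(ω·C) = 0 - j1.764e+04 Ω
  Z3: Z = 1/(jωC) = -j/(ω·C) = 0 - j8.289e+04 Ω
  Z4: Z = R = 14 Ω
  Z5: Z = R = 51.2 Ω
  Z6: Z = 1/(jωC) = -j/(ω·C) = 0 - j73.36 Ω
Step 3 — Ladder network (open output): work backward from the far end, alternating series and parallel combinations. Z_in = 2200 - j1.454e+04 Ω = 1.471e+04∠-81.4° Ω.
Step 4 — Power factor: PF = cos(φ) = Re(Z)/|Z| = 2200/1.471e+04 = 0.1496.
Step 5 — Type: Im(Z) = -1.454e+04 ⇒ leading (phase φ = -81.4°).

PF = 0.1496 (leading, φ = -81.4°)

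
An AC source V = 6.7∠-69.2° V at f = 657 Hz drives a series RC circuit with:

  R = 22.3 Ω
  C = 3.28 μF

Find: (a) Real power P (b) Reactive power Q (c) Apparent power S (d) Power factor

Step 1 — Angular frequency: ω = 2π·f = 2π·657 = 4128 rad/s.
Step 2 — Component impedances:
  R: Z = R = 22.3 Ω
  C: Z = 1/(jωC) = -j/(ω·C) = 0 - j73.86 Ω
Step 3 — Series combination: Z_total = R + C = 22.3 - j73.86 Ω = 77.15∠-73.2° Ω.
Step 4 — Source phasor: V = 6.7∠-69.2° V = 2.379 - j6.263 V.
Step 5 — Current: I = V / Z = 0.08663 + j0.006056 A = 0.08685∠4.0° A.
Step 6 — Complex power: S = V·I* = 0.1682 - j0.557 VA.
Step 7 — Real power: P = Re(S) = 0.1682 W.
Step 8 — Reactive power: Q = Im(S) = -0.557 VAR.
Step 9 — Apparent power: |S| = 0.5819 VA.
Step 10 — Power factor: PF = P/|S| = 0.2891 (leading).

(a) P = 0.1682 W  (b) Q = -0.557 VAR  (c) S = 0.5819 VA  (d) PF = 0.2891 (leading)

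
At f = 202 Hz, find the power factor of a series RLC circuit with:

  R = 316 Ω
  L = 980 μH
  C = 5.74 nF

Step 1 — Angular frequency: ω = 2π·f = 2π·202 = 1269 rad/s.
Step 2 — Component impedances:
  R: Z = R = 316 Ω
  L: Z = jωL = j·1269·0.00098 = 0 + j1.244 Ω
  C: Z = 1/(jωC) = -j/(ω·C) = 0 - j1.373e+05 Ω
Step 3 — Series combination: Z_total = R + L + C = 316 - j1.373e+05 Ω = 1.373e+05∠-89.9° Ω.
Step 4 — Power factor: PF = cos(φ) = Re(Z)/|Z| = 316/1.373e+05 = 0.002302.
Step 5 — Type: Im(Z) = -1.373e+05 ⇒ leading (phase φ = -89.9°).

PF = 0.002302 (leading, φ = -89.9°)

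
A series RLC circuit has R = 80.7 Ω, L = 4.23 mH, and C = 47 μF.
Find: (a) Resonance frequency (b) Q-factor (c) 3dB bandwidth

Step 1 — Resonance condition Im(Z)=0 gives ω₀ = 1/√(LC).
Step 2 — ω₀ = 1/√(0.00423·4.7e-05) = 2243 rad/s.
Step 3 — f₀ = ω₀/(2π) = 356.9 Hz.
Step 4 — Series Q: Q = ω₀L/R = 2243·0.00423/80.7 = 0.1176.
Step 5 — 3dB bandwidth: Δω = ω₀/Q = 1.908e+04 rad/s; BW = Δω/(2π) = 3036 Hz.

(a) f₀ = 356.9 Hz  (b) Q = 0.1176  (c) BW = 3036 Hz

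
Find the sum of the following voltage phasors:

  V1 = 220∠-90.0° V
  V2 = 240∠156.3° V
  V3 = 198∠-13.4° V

Step 1 — Convert each phasor to rectangular form:
  V1 = 220·(cos(-90.0°) + j·sin(-90.0°)) = 0 - j220 V
  V2 = 240·(cos(156.3°) + j·sin(156.3°)) = -219.8 + j96.47 V
  V3 = 198·(cos(-13.4°) + j·sin(-13.4°)) = 192.6 - j45.89 V
Step 2 — Sum components: V_total = -27.15 - j169.4 V.
Step 3 — Convert to polar: |V_total| = 171.6 V, ∠V_total = -99.1°.

V_total = 171.6∠-99.1° V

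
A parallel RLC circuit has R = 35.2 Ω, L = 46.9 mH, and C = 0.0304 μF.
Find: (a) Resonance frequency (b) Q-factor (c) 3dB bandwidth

Step 1 — Resonance: ω₀ = 1/√(LC) = 1/√(0.0469·3.04e-08) = 2.648e+04 rad/s.
Step 2 — f₀ = ω₀/(2π) = 4215 Hz.
Step 3 — Parallel Q: Q = R/(ω₀L) = 35.2/(2.648e+04·0.0469) = 0.02834.
Step 4 — Bandwidth: Δω = ω₀/Q = 9.345e+05 rad/s; BW = Δω/(2π) = 1.487e+05 Hz.

(a) f₀ = 4215 Hz  (b) Q = 0.02834  (c) BW = 1.487e+05 Hz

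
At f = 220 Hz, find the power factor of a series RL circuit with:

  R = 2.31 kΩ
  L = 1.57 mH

Step 1 — Angular frequency: ω = 2π·f = 2π·220 = 1382 rad/s.
Step 2 — Component impedances:
  R: Z = R = 2310 Ω
  L: Z = jωL = j·1382·0.00157 = 0 + j2.17 Ω
Step 3 — Series combination: Z_total = R + L = 2310 + j2.17 Ω = 2310∠0.1° Ω.
Step 4 — Power factor: PF = cos(φ) = Re(Z)/|Z| = 2310/2310 = 1.
Step 5 — Type: Im(Z) = 2.17 ⇒ lagging (phase φ = 0.1°).

PF = 1 (lagging, φ = 0.1°)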